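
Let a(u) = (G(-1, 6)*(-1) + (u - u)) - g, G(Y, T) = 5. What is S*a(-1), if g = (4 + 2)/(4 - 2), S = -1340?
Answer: 10720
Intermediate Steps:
g = 3 (g = 6/2 = 6*(½) = 3)
a(u) = -8 (a(u) = (5*(-1) + (u - u)) - 1*3 = (-5 + 0) - 3 = -5 - 3 = -8)
S*a(-1) = -1340*(-8) = 10720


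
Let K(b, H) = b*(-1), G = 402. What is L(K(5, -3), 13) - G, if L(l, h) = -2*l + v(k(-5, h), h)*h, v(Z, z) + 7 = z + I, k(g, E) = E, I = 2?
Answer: -288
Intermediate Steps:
K(b, H) = -b
v(Z, z) = -5 + z (v(Z, z) = -7 + (z + 2) = -7 + (2 + z) = -5 + z)
L(l, h) = -2*l + h*(-5 + h) (L(l, h) = -2*l + (-5 + h)*h = -2*l + h*(-5 + h))
L(K(5, -3), 13) - G = (-(-2)*5 + 13*(-5 + 13)) - 1*402 = (-2*(-5) + 13*8) - 402 = (10 + 104) - 402 = 114 - 402 = -288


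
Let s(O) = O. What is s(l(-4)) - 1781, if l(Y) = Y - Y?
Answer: -1781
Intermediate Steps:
l(Y) = 0
s(l(-4)) - 1781 = 0 - 1781 = -1781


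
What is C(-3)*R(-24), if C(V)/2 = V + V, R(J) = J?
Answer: 288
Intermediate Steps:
C(V) = 4*V (C(V) = 2*(V + V) = 2*(2*V) = 4*V)
C(-3)*R(-24) = (4*(-3))*(-24) = -12*(-24) = 288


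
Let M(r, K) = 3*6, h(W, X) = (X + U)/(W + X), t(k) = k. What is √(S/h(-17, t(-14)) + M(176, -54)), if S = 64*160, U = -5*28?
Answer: 17*√42658/77 ≈ 45.599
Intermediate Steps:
U = -140
S = 10240
h(W, X) = (-140 + X)/(W + X) (h(W, X) = (X - 140)/(W + X) = (-140 + X)/(W + X))
M(r, K) = 18
√(S/h(-17, t(-14)) + M(176, -54)) = √(10240/(((-140 - 14)/(-17 - 14))) + 18) = √(10240/((-154/(-31))) + 18) = √(10240/((-1/31*(-154))) + 18) = √(10240/(154/31) + 18) = √(10240*(31/154) + 18) = √(158720/77 + 18) = √(160106/77) = 17*√42658/77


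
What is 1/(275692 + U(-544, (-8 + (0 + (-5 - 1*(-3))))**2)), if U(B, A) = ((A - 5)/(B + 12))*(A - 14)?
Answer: 14/3859473 ≈ 3.6274e-6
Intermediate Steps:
U(B, A) = (-14 + A)*(-5 + A)/(12 + B) (U(B, A) = ((-5 + A)/(12 + B))*(-14 + A) = (-14 + A)*(-5 + A)/(12 + B))
1/(275692 + U(-544, (-8 + (0 + (-5 - 1*(-3))))**2)) = 1/(275692 + (70 + ((-8 + (0 + (-5 - 1*(-3))))**2)**2 - 19*(-8 + (0 + (-5 - 1*(-3))))**2)/(12 - 544)) = 1/(275692 + (70 + ((-8 + (0 + (-5 + 3)))**2)**2 - 19*(-8 + (0 + (-5 + 3)))**2)/(-532)) = 1/(275692 - (70 + ((-8 + (0 - 2))**2)**2 - 19*(-8 + (0 - 2))**2)/532) = 1/(275692 - (70 + ((-8 - 2)**2)**2 - 19*(-8 - 2)**2)/532) = 1/(275692 - (70 + ((-10)**2)**2 - 19*(-10)**2)/532) = 1/(275692 - (70 + 100**2 - 19*100)/532) = 1/(275692 - (70 + 10000 - 1900)/532) = 1/(275692 - 1/532*8170) = 1/(275692 - 215/14) = 1/(3859473/14) = 14/3859473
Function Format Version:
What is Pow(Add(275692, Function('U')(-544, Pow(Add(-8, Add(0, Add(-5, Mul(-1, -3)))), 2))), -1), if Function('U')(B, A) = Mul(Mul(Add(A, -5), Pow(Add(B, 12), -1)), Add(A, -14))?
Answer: Rational(14, 3859473) ≈ 3.6274e-6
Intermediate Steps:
Function('U')(B, A) = Mul(Pow(Add(12, B), -1), Add(-14, A), Add(-5, A)) (Function('U')(B, A) = Mul(Mul(Add(-5, A), Pow(Add(12, B), -1)), Add(-14, A)) = Mul(Mul(Pow(Add(12, B), -1), Add(-5, A)), Add(-14, A)) = Mul(Pow(Add(12, B), -1), Add(-14, A), Add(-5, A)))
Pow(Add(275692, Function('U')(-544, Pow(Add(-8, Add(0, Add(-5, Mul(-1, -3)))), 2))), -1) = Pow(Add(275692, Mul(Pow(Add(12, -544), -1), Add(70, Pow(Pow(Add(-8, Add(0, Add(-5, Mul(-1, -3)))), 2), 2), Mul(-19, Pow(Add(-8, Add(0, Add(-5, Mul(-1, -3)))), 2))))), -1) = Pow(Add(275692, Mul(Pow(-532, -1), Add(70, Pow(Pow(Add(-8, Add(0, Add(-5, 3))), 2), 2), Mul(-19, Pow(Add(-8, Add(0, Add(-5, 3))), 2))))), -1) = Pow(Add(275692, Mul(Rational(-1, 532), Add(70, Pow(Pow(Add(-8, Add(0, -2)), 2), 2), Mul(-19, Pow(Add(-8, Add(0, -2)), 2))))), -1) = Pow(Add(275692, Mul(Rational(-1, 532), Add(70, Pow(Pow(Add(-8, -2), 2), 2), Mul(-19, Pow(Add(-8, -2), 2))))), -1) = Pow(Add(275692, Mul(Rational(-1, 532), Add(70, Pow(Pow(-10, 2), 2), Mul(-19, Pow(-10, 2))))), -1) = Pow(Add(275692, Mul(Rational(-1, 532), Add(70, Pow(100, 2), Mul(-19, 100)))), -1) = Pow(Add(275692, Mul(Rational(-1, 532), Add(70, 10000, -1900))), -1) = Pow(Add(275692, Mul(Rational(-1, 532), 8170)), -1) = Pow(Add(275692, Rational(-215, 14)), -1) = Pow(Rational(3859473, 14), -1) = Rational(14, 3859473)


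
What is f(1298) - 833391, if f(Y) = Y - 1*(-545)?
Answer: -831548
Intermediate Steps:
f(Y) = 545 + Y (f(Y) = Y + 545 = 545 + Y)
f(1298) - 833391 = (545 + 1298) - 833391 = 1843 - 833391 = -831548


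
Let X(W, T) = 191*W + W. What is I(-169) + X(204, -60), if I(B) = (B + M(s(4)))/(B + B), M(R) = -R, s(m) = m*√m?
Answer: 13238961/338 ≈ 39169.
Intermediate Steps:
s(m) = m^(3/2)
X(W, T) = 192*W
I(B) = (-8 + B)/(2*B) (I(B) = (B - 4^(3/2))/(B + B) = (B - 1*8)/((2*B)) = (B - 8)*(1/(2*B)) = (-8 + B)*(1/(2*B)) = (-8 + B)/(2*B))
I(-169) + X(204, -60) = (½)*(-8 - 169)/(-169) + 192*204 = (½)*(-1/169)*(-177) + 39168 = 177/338 + 39168 = 13238961/338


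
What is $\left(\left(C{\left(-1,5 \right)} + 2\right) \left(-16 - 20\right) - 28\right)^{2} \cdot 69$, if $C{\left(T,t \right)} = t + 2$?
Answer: $8549376$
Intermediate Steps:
$C{\left(T,t \right)} = 2 + t$
$\left(\left(C{\left(-1,5 \right)} + 2\right) \left(-16 - 20\right) - 28\right)^{2} \cdot 69 = \left(\left(\left(2 + 5\right) + 2\right) \left(-16 - 20\right) - 28\right)^{2} \cdot 69 = \left(\left(7 + 2\right) \left(-36\right) - 28\right)^{2} \cdot 69 = \left(9 \left(-36\right) - 28\right)^{2} \cdot 69 = \left(-324 - 28\right)^{2} \cdot 69 = \left(-352\right)^{2} \cdot 69 = 123904 \cdot 69 = 8549376$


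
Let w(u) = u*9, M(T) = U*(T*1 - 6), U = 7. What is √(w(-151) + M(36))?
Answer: I*√1149 ≈ 33.897*I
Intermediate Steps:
M(T) = -42 + 7*T (M(T) = 7*(T*1 - 6) = 7*(T - 6) = 7*(-6 + T) = -42 + 7*T)
w(u) = 9*u
√(w(-151) + M(36)) = √(9*(-151) + (-42 + 7*36)) = √(-1359 + (-42 + 252)) = √(-1359 + 210) = √(-1149) = I*√1149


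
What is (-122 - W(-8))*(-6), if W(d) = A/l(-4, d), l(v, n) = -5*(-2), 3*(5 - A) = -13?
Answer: 3688/5 ≈ 737.60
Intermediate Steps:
A = 28/3 (A = 5 - ⅓*(-13) = 5 + 13/3 = 28/3 ≈ 9.3333)
l(v, n) = 10
W(d) = 14/15 (W(d) = (28/3)/10 = (28/3)*(⅒) = 14/15)
(-122 - W(-8))*(-6) = (-122 - 1*14/15)*(-6) = (-122 - 14/15)*(-6) = -1844/15*(-6) = 3688/5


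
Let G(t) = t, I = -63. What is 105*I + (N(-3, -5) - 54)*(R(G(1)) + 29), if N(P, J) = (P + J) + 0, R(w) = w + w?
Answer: -8537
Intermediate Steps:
R(w) = 2*w
N(P, J) = J + P (N(P, J) = (J + P) + 0 = J + P)
105*I + (N(-3, -5) - 54)*(R(G(1)) + 29) = 105*(-63) + ((-5 - 3) - 54)*(2*1 + 29) = -6615 + (-8 - 54)*(2 + 29) = -6615 - 62*31 = -6615 - 1922 = -8537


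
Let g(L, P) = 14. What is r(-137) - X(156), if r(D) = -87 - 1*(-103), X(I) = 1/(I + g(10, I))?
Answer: 2719/170 ≈ 15.994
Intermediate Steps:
X(I) = 1/(14 + I) (X(I) = 1/(I + 14) = 1/(14 + I))
r(D) = 16 (r(D) = -87 + 103 = 16)
r(-137) - X(156) = 16 - 1/(14 + 156) = 16 - 1/170 = 2719/170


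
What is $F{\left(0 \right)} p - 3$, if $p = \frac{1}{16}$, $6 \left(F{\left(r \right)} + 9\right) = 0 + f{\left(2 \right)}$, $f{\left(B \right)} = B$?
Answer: $- \frac{85}{24} \approx -3.5417$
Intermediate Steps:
$F{\left(r \right)} = - \frac{26}{3}$ ($F{\left(r \right)} = -9 + \frac{0 + 2}{6} = -9 + \frac{1}{6} \cdot 2 = -9 + \frac{1}{3} = - \frac{26}{3}$)
$p = \frac{1}{16} \approx 0.0625$
$F{\left(0 \right)} p - 3 = \left(- \frac{26}{3}\right) \frac{1}{16} - 3 = - \frac{13}{24} - 3 = - \frac{85}{24}$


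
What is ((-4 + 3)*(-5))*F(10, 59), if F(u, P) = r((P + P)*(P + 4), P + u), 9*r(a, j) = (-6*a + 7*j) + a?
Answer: -61145/3 ≈ -20382.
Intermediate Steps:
r(a, j) = -5*a/9 + 7*j/9 (r(a, j) = ((-6*a + 7*j) + a)/9 = (-5*a + 7*j)/9 = -5*a/9 + 7*j/9)
F(u, P) = 7*P/9 + 7*u/9 - 10*P*(4 + P)/9 (F(u, P) = -5*(P + P)*(P + 4)/9 + 7*(P + u)/9 = -5*2*P*(4 + P)/9 + (7*P/9 + 7*u/9) = -10*P*(4 + P)/9 + (7*P/9 + 7*u/9) = 7*P/9 + 7*u/9 - 10*P*(4 + P)/9)
((-4 + 3)*(-5))*F(10, 59) = ((-4 + 3)*(-5))*(-11/3*59 - 10/9*59**2 + (7/9)*10) = (-1*(-5))*(-649/3 - 10/9*3481 + 70/9) = 5*(-649/3 - 34810/9 + 70/9) = 5*(-12229/3) = -61145/3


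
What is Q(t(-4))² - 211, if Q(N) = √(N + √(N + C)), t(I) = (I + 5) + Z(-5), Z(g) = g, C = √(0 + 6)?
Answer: -215 + I*√(4 - √6) ≈ -215.0 + 1.2452*I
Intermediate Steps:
C = √6 ≈ 2.4495
t(I) = I (t(I) = (I + 5) - 5 = (5 + I) - 5 = I)
Q(N) = √(N + √(N + √6))
Q(t(-4))² - 211 = (√(-4 + √(-4 + √6)))² - 211 = (-4 + √(-4 + √6)) - 211 = -215 + √(-4 + √6)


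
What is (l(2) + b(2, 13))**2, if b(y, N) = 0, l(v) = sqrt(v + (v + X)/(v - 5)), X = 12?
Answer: -8/3 ≈ -2.6667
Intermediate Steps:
l(v) = sqrt(v + (12 + v)/(-5 + v)) (l(v) = sqrt(v + (v + 12)/(v - 5)) = sqrt(v + (12 + v)/(-5 + v)))
(l(2) + b(2, 13))**2 = (sqrt((12 + 2 + 2*(-5 + 2))/(-5 + 2)) + 0)**2 = (sqrt((12 + 2 + 2*(-3))/(-3)) + 0)**2 = (sqrt(-(12 + 2 - 6)/3) + 0)**2 = (sqrt(-1/3*8) + 0)**2 = (sqrt(-8/3) + 0)**2 = (2*I*sqrt(6)/3 + 0)**2 = (2*I*sqrt(6)/3)**2 = -8/3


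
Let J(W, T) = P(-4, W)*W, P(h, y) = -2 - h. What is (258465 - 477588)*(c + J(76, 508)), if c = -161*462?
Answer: 16265500290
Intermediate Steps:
c = -74382 (c = -1*74382 = -74382)
J(W, T) = 2*W (J(W, T) = (-2 - 1*(-4))*W = (-2 + 4)*W = 2*W)
(258465 - 477588)*(c + J(76, 508)) = (258465 - 477588)*(-74382 + 2*76) = -219123*(-74382 + 152) = -219123*(-74230) = 16265500290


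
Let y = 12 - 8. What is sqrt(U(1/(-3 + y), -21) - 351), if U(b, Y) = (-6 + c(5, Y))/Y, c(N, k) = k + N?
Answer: I*sqrt(154329)/21 ≈ 18.707*I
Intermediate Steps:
y = 4
c(N, k) = N + k
U(b, Y) = (-1 + Y)/Y (U(b, Y) = (-6 + (5 + Y))/Y = (-1 + Y)/Y)
sqrt(U(1/(-3 + y), -21) - 351) = sqrt((-1 - 21)/(-21) - 351) = sqrt(-1/21*(-22) - 351) = sqrt(22/21 - 351) = sqrt(-7349/21) = I*sqrt(154329)/21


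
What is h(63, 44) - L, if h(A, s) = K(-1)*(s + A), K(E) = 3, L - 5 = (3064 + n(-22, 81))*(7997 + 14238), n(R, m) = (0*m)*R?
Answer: -68127724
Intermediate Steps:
n(R, m) = 0 (n(R, m) = 0*R = 0)
L = 68128045 (L = 5 + (3064 + 0)*(7997 + 14238) = 5 + 3064*22235 = 5 + 68128040 = 68128045)
h(A, s) = 3*A + 3*s (h(A, s) = 3*(s + A) = 3*(A + s) = 3*A + 3*s)
h(63, 44) - L = (3*63 + 3*44) - 1*68128045 = (189 + 132) - 68128045 = 321 - 68128045 = -68127724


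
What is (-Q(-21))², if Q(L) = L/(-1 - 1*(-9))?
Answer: 441/64 ≈ 6.8906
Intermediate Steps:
Q(L) = L/8 (Q(L) = L/(-1 + 9) = L/8)
(-Q(-21))² = (-(-21)/8)² = (-1*(-21/8))² = (21/8)² = 441/64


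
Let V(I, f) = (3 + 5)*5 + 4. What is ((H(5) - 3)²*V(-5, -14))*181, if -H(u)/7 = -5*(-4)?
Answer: 162855836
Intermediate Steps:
H(u) = -140 (H(u) = -(-35)*(-4) = -7*20 = -140)
V(I, f) = 44 (V(I, f) = 8*5 + 4 = 40 + 4 = 44)
((H(5) - 3)²*V(-5, -14))*181 = ((-140 - 3)²*44)*181 = ((-143)²*44)*181 = (20449*44)*181 = 899756*181 = 162855836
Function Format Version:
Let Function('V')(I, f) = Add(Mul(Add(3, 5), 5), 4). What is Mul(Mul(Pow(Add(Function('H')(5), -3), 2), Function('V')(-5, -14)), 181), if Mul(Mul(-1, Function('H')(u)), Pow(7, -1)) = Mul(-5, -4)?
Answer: 162855836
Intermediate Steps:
Function('H')(u) = -140 (Function('H')(u) = Mul(-7, Mul(-5, -4)) = Mul(-7, 20) = -140)
Function('V')(I, f) = 44 (Function('V')(I, f) = Add(Mul(8, 5), 4) = Add(40, 4) = 44)
Mul(Mul(Pow(Add(Function('H')(5), -3), 2), Function('V')(-5, -14)), 181) = Mul(Mul(Pow(Add(-140, -3), 2), 44), 181) = Mul(Mul(Pow(-143, 2), 44), 181) = Mul(Mul(20449, 44), 181) = Mul(899756, 181) = 162855836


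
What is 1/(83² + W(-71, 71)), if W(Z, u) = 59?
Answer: 1/6948 ≈ 0.00014393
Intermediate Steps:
1/(83² + W(-71, 71)) = 1/(83² + 59) = 1/(6889 + 59) = 1/6948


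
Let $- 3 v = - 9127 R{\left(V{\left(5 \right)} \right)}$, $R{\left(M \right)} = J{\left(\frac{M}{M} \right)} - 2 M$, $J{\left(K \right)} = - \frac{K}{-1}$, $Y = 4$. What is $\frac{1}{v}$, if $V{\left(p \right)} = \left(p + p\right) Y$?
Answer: $- \frac{3}{721033} \approx -4.1607 \cdot 10^{-6}$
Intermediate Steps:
$J{\left(K \right)} = K$ ($J{\left(K \right)} = - K \left(-1\right) = - \left(-1\right) K = K$)
$V{\left(p \right)} = 8 p$ ($V{\left(p \right)} = \left(p + p\right) 4 = 2 p 4 = 8 p$)
$R{\left(M \right)} = 1 - 2 M$ ($R{\left(M \right)} = \frac{M}{M} - 2 M = 1 - 2 M$)
$v = - \frac{721033}{3}$ ($v = - \frac{\left(-9127\right) \left(1 - 2 \cdot 8 \cdot 5\right)}{3} = - \frac{\left(-9127\right) \left(1 - 80\right)}{3} = - \frac{\left(-9127\right) \left(-79\right)}{3} = \left(- \frac{1}{3}\right) 721033 = - \frac{721033}{3} \approx -2.4034 \cdot 10^{5}$)
$\frac{1}{v} = \frac{1}{- \frac{721033}{3}} = - \frac{3}{721033}$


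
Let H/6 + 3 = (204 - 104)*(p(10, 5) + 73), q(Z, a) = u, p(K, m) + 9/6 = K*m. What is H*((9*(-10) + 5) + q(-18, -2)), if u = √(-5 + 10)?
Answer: -6194970 + 72882*√5 ≈ -6.0320e+6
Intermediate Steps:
p(K, m) = -3/2 + K*m
u = √5 ≈ 2.2361
q(Z, a) = √5
H = 72882 (H = -18 + 6*((204 - 104)*((-3/2 + 10*5) + 73)) = -18 + 6*(100*((-3/2 + 50) + 73)) = -18 + 6*(100*(97/2 + 73)) = -18 + 6*(100*(243/2)) = -18 + 6*12150 = -18 + 72900 = 72882)
H*((9*(-10) + 5) + q(-18, -2)) = 72882*((9*(-10) + 5) + √5) = 72882*((-90 + 5) + √5) = 72882*(-85 + √5) = -6194970 + 72882*√5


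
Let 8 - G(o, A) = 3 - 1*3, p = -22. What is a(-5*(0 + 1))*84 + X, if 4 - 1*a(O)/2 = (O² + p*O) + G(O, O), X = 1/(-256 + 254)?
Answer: -46705/2 ≈ -23353.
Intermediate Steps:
X = -½ (X = 1/(-2) = -½ ≈ -0.50000)
G(o, A) = 8 (G(o, A) = 8 - (3 - 1*3) = 8 - (3 - 3) = 8 - 1*0 = 8 + 0 = 8)
a(O) = -8 - 2*O² + 44*O (a(O) = 8 - 2*((O² - 22*O) + 8) = 8 - 2*(8 + O² - 22*O) = 8 + (-16 - 2*O² + 44*O) = -8 - 2*O² + 44*O)
a(-5*(0 + 1))*84 + X = (-8 - 2*25*(0 + 1)² + 44*(-5*(0 + 1)))*84 - ½ = (-8 - 2*(-5*1)² + 44*(-5*1))*84 - ½ = (-8 - 2*(-5)² + 44*(-5))*84 - ½ = (-8 - 2*25 - 220)*84 - ½ = (-8 - 50 - 220)*84 - ½ = -278*84 - ½ = -23352 - ½ = -46705/2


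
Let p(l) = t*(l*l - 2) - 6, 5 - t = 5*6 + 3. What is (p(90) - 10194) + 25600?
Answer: -211344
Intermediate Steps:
t = -28 (t = 5 - (5*6 + 3) = 5 - (30 + 3) = 5 - 1*33 = 5 - 33 = -28)
p(l) = 50 - 28*l**2 (p(l) = -28*(l*l - 2) - 6 = -28*(l**2 - 2) - 6 = -28*(-2 + l**2) - 6 = (56 - 28*l**2) - 6 = 50 - 28*l**2)
(p(90) - 10194) + 25600 = ((50 - 28*90**2) - 10194) + 25600 = ((50 - 28*8100) - 10194) + 25600 = ((50 - 226800) - 10194) + 25600 = (-226750 - 10194) + 25600 = -236944 + 25600 = -211344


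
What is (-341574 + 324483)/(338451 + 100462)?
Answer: -17091/438913 ≈ -0.038939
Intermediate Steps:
(-341574 + 324483)/(338451 + 100462) = -17091/438913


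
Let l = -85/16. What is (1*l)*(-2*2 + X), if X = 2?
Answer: 85/8 ≈ 10.625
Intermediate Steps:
l = -85/16 (l = -85*1/16 = -85/16 ≈ -5.3125)
(1*l)*(-2*2 + X) = (1*(-85/16))*(-2*2 + 2) = -85*(-4 + 2)/16 = -85/16*(-2) = 85/8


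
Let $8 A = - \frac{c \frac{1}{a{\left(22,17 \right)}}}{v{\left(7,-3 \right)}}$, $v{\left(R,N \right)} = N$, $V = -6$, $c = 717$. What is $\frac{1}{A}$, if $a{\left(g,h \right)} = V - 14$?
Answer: $- \frac{160}{239} \approx -0.66946$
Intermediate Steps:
$a{\left(g,h \right)} = -20$ ($a{\left(g,h \right)} = -6 - 14 = -20$)
$A = - \frac{239}{160}$ ($A = \frac{\left(-1\right) \frac{717 \frac{1}{-20}}{-3}}{8} = \frac{\left(-1\right) 717 \left(- \frac{1}{20}\right) \left(- \frac{1}{3}\right)}{8} = \frac{\left(-1\right) \left(\left(- \frac{717}{20}\right) \left(- \frac{1}{3}\right)\right)}{8} = \frac{\left(-1\right) \frac{239}{20}}{8} = \frac{1}{8} \left(- \frac{239}{20}\right) = - \frac{239}{160} \approx -1.4937$)
$\frac{1}{A} = \frac{1}{- \frac{239}{160}} = - \frac{160}{239}$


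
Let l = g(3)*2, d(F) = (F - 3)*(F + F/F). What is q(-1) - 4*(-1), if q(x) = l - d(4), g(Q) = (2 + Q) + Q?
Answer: 15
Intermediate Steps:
g(Q) = 2 + 2*Q
d(F) = (1 + F)*(-3 + F) (d(F) = (-3 + F)*(F + 1) = (-3 + F)*(1 + F) = (1 + F)*(-3 + F))
l = 16 (l = (2 + 2*3)*2 = (2 + 6)*2 = 8*2 = 16)
q(x) = 11 (q(x) = 16 - (-3 + 4**2 - 2*4) = 16 - (-3 + 16 - 8) = 16 - 1*5 = 16 - 5 = 11)
q(-1) - 4*(-1) = 11 - 4*(-1) = 11 - 1*(-4) = 11 + 4 = 15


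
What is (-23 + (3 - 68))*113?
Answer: -9944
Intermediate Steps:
(-23 + (3 - 68))*113 = (-23 - 65)*113 = -88*113 = -9944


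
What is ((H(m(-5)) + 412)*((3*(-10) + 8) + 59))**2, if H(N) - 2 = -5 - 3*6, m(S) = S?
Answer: 209294089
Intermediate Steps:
H(N) = -21 (H(N) = 2 + (-5 - 3*6) = 2 + (-5 - 18) = 2 - 23 = -21)
((H(m(-5)) + 412)*((3*(-10) + 8) + 59))**2 = ((-21 + 412)*((3*(-10) + 8) + 59))**2 = (391*((-30 + 8) + 59))**2 = (391*(-22 + 59))**2 = (391*37)**2 = 14467**2 = 209294089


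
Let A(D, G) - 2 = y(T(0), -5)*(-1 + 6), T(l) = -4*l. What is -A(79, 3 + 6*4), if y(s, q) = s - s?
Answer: -2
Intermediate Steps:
y(s, q) = 0
A(D, G) = 2 (A(D, G) = 2 + 0*(-1 + 6) = 2 + 0*5 = 2 + 0 = 2)
-A(79, 3 + 6*4) = -1*2 = -2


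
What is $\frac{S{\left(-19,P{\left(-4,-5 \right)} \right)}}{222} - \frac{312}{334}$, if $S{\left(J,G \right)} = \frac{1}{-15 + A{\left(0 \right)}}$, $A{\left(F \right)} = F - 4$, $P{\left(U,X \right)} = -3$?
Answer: $- \frac{658175}{704406} \approx -0.93437$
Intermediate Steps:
$A{\left(F \right)} = -4 + F$
$S{\left(J,G \right)} = - \frac{1}{19}$ ($S{\left(J,G \right)} = \frac{1}{-15 + \left(-4 + 0\right)} = \frac{1}{-15 - 4} = \frac{1}{-19} = - \frac{1}{19}$)
$\frac{S{\left(-19,P{\left(-4,-5 \right)} \right)}}{222} - \frac{312}{334} = - \frac{1}{19 \cdot 222} - \frac{312}{334} = \left(- \frac{1}{19}\right) \frac{1}{222} - \frac{156}{167} = - \frac{1}{4218} - \frac{156}{167} = - \frac{658175}{704406}$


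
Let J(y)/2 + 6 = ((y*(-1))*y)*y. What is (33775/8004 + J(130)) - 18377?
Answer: -35316727781/8004 ≈ -4.4124e+6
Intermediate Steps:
J(y) = -12 - 2*y**3 (J(y) = -12 + 2*(((y*(-1))*y)*y) = -12 + 2*(((-y)*y)*y) = -12 + 2*((-y**2)*y) = -12 + 2*(-y**3) = -12 - 2*y**3)
(33775/8004 + J(130)) - 18377 = (33775/8004 + (-12 - 2*130**3)) - 18377 = (33775*(1/8004) + (-12 - 2*2197000)) - 18377 = (33775/8004 + (-12 - 4394000)) - 18377 = (33775/8004 - 4394012) - 18377 = -35169638273/8004 - 18377 = -35316727781/8004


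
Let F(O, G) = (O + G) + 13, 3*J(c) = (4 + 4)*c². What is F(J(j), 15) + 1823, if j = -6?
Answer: 1947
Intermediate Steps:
J(c) = 8*c²/3 (J(c) = ((4 + 4)*c²)/3 = (8*c²)/3 = 8*c²/3)
F(O, G) = 13 + G + O (F(O, G) = (G + O) + 13 = 13 + G + O)
F(J(j), 15) + 1823 = (13 + 15 + (8/3)*(-6)²) + 1823 = (13 + 15 + (8/3)*36) + 1823 = (13 + 15 + 96) + 1823 = 124 + 1823 = 1947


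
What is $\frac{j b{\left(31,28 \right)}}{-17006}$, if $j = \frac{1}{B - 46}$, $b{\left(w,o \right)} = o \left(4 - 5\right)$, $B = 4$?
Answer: $- \frac{1}{25509} \approx -3.9202 \cdot 10^{-5}$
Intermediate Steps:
$b{\left(w,o \right)} = - o$ ($b{\left(w,o \right)} = o \left(-1\right) = - o$)
$j = - \frac{1}{42}$ ($j = \frac{1}{4 - 46} = \frac{1}{-42} = - \frac{1}{42} \approx -0.02381$)
$\frac{j b{\left(31,28 \right)}}{-17006} = \frac{\left(- \frac{1}{42}\right) \left(\left(-1\right) 28\right)}{-17006} = \left(- \frac{1}{42}\right) \left(-28\right) \left(- \frac{1}{17006}\right) = \frac{2}{3} \left(- \frac{1}{17006}\right) = - \frac{1}{25509}$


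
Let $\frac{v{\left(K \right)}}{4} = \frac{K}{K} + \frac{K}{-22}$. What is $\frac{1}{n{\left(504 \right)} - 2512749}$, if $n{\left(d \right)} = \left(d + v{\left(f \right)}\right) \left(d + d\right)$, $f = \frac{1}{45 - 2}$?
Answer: $- \frac{473}{946326021} \approx -4.9983 \cdot 10^{-7}$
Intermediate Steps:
$f = \frac{1}{43} \approx 0.023256$
$v{\left(K \right)} = 4 - \frac{2 K}{11}$ ($v{\left(K \right)} = 4 \left(\frac{K}{K} + \frac{K}{-22}\right) = 4 \left(1 + K \left(- \frac{1}{22}\right)\right) = 4 \left(1 - \frac{K}{22}\right) = 4 - \frac{2 K}{11}$)
$n{\left(d \right)} = 2 d \left(\frac{1890}{473} + d\right)$ ($n{\left(d \right)} = \left(d + \left(4 - \frac{2}{473}\right)\right) \left(d + d\right) = \left(d + \left(4 - \frac{2}{473}\right)\right) 2 d = \left(d + \frac{1890}{473}\right) 2 d = \left(\frac{1890}{473} + d\right) 2 d = 2 d \left(\frac{1890}{473} + d\right)$)
$\frac{1}{n{\left(504 \right)} - 2512749} = \frac{1}{\frac{2}{473} \cdot 504 \left(1890 + 473 \cdot 504\right) - 2512749} = \frac{1}{\frac{2}{473} \cdot 504 \left(1890 + 238392\right) - 2512749} = \frac{1}{\frac{2}{473} \cdot 504 \cdot 240282 - 2512749} = \frac{1}{\frac{242204256}{473} - 2512749} = \frac{1}{- \frac{946326021}{473}} = - \frac{473}{946326021}$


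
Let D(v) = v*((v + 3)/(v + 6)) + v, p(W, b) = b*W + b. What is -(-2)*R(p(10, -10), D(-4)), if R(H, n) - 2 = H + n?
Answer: -220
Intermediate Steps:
p(W, b) = b + W*b (p(W, b) = W*b + b = b + W*b)
D(v) = v + v*(3 + v)/(6 + v) (D(v) = v*((3 + v)/(6 + v)) + v = v*(3 + v)/(6 + v) + v = v + v*(3 + v)/(6 + v))
R(H, n) = 2 + H + n (R(H, n) = 2 + (H + n) = 2 + H + n)
-(-2)*R(p(10, -10), D(-4)) = -(-2)*(2 - 10*(1 + 10) - 4*(9 + 2*(-4))/(6 - 4)) = -(-2)*(2 - 10*11 - 4*(9 - 8)/2) = -(-2)*(2 - 110 - 4*1/2*1) = -(-2)*(2 - 110 - 2) = -(-2)*(-110) = -1*220 = -220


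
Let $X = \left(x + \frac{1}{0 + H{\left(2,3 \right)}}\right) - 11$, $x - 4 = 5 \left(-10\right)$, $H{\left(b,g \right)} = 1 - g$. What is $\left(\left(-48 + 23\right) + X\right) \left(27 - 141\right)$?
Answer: $9405$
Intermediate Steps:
$x = -46$ ($x = 4 + 5 \left(-10\right) = 4 - 50 = -46$)
$X = - \frac{115}{2}$ ($X = \left(-46 + \frac{1}{0 + \left(1 - 3\right)}\right) - 11 = \left(-46 + \frac{1}{0 - 2}\right) - 11 = \left(-46 + \frac{1}{-2}\right) - 11 = \left(-46 - \frac{1}{2}\right) - 11 = - \frac{93}{2} - 11 = - \frac{115}{2} \approx -57.5$)
$\left(\left(-48 + 23\right) + X\right) \left(27 - 141\right) = \left(\left(-48 + 23\right) - \frac{115}{2}\right) \left(27 - 141\right) = \left(-25 - \frac{115}{2}\right) \left(-114\right) = \left(- \frac{165}{2}\right) \left(-114\right) = 9405$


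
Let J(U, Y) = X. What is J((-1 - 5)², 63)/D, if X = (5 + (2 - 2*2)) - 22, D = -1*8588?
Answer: 1/452 ≈ 0.0022124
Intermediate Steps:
D = -8588
X = -19 (X = (5 + (2 - 4)) - 22 = (5 - 2) - 22 = 3 - 22 = -19)
J(U, Y) = -19
J((-1 - 5)², 63)/D = -19/(-8588) = -19*(-1/8588) = 1/452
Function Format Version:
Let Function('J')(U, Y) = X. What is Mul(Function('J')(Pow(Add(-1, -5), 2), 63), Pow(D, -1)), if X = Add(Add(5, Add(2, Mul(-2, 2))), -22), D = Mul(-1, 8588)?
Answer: Rational(1, 452) ≈ 0.0022124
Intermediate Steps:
D = -8588
X = -19 (X = Add(Add(5, Add(2, -4)), -22) = Add(Add(5, -2), -22) = Add(3, -22) = -19)
Function('J')(U, Y) = -19
Mul(Function('J')(Pow(Add(-1, -5), 2), 63), Pow(D, -1)) = Mul(-19, Pow(-8588, -1)) = Mul(-19, Rational(-1, 8588)) = Rational(1, 452)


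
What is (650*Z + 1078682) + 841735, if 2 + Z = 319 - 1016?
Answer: 1466067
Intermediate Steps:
Z = -699 (Z = -2 + (319 - 1016) = -2 - 697 = -699)
(650*Z + 1078682) + 841735 = (650*(-699) + 1078682) + 841735 = (-454350 + 1078682) + 841735 = 624332 + 841735 = 1466067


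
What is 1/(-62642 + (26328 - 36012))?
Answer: -1/72326 ≈ -1.3826e-5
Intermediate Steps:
1/(-62642 + (26328 - 36012)) = 1/(-62642 - 9684) = 1/(-72326) = -1/72326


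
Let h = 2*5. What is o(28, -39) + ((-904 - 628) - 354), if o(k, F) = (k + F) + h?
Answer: -1887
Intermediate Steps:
h = 10
o(k, F) = 10 + F + k (o(k, F) = (k + F) + 10 = (F + k) + 10 = 10 + F + k)
o(28, -39) + ((-904 - 628) - 354) = (10 - 39 + 28) + ((-904 - 628) - 354) = -1 + (-1532 - 354) = -1 - 1886 = -1887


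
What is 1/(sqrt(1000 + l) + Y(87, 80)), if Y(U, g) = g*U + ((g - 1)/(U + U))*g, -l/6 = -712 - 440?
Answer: 6619395/46303932059 - 7569*sqrt(1978)/185215728236 ≈ 0.00014114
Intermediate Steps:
l = 6912 (l = -6*(-712 - 440) = -6*(-1152) = 6912)
Y(U, g) = U*g + g*(-1 + g)/(2*U) (Y(U, g) = U*g + ((-1 + g)/((2*U)))*g = U*g + ((-1 + g)*(1/(2*U)))*g = U*g + ((-1 + g)/(2*U))*g = U*g + g*(-1 + g)/(2*U))
1/(sqrt(1000 + l) + Y(87, 80)) = 1/(sqrt(1000 + 6912) + (1/2)*80*(-1 + 80 + 2*87**2)/87) = 1/(sqrt(7912) + (1/2)*80*(1/87)*(-1 + 80 + 2*7569)) = 1/(2*sqrt(1978) + (1/2)*80*(1/87)*(-1 + 80 + 15138)) = 1/(2*sqrt(1978) + (1/2)*80*(1/87)*15217) = 1/(2*sqrt(1978) + 608680/87) = 1/(608680/87 + 2*sqrt(1978))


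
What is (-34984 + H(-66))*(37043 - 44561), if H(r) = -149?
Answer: 264129894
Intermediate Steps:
(-34984 + H(-66))*(37043 - 44561) = (-34984 - 149)*(37043 - 44561) = -35133*(-7518) = 264129894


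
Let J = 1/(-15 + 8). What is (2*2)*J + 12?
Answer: 80/7 ≈ 11.429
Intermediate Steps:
J = -⅐ (J = 1/(-7) = -⅐ ≈ -0.14286)
(2*2)*J + 12 = (2*2)*(-⅐) + 12 = 4*(-⅐) + 12 = -4/7 + 12 = 80/7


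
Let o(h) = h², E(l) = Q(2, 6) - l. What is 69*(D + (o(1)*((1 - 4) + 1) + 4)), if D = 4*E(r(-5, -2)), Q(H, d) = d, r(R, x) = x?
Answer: 2346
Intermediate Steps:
E(l) = 6 - l
D = 32 (D = 4*(6 - 1*(-2)) = 4*(6 + 2) = 4*8 = 32)
69*(D + (o(1)*((1 - 4) + 1) + 4)) = 69*(32 + (1²*((1 - 4) + 1) + 4)) = 69*(32 + (1*(-3 + 1) + 4)) = 69*(32 + (1*(-2) + 4)) = 69*(32 + (-2 + 4)) = 69*(32 + 2) = 69*34 = 2346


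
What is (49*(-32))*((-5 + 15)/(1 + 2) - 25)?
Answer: 101920/3 ≈ 33973.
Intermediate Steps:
(49*(-32))*((-5 + 15)/(1 + 2) - 25) = -1568*(10/3 - 25) = -1568*(-65/3) = 101920/3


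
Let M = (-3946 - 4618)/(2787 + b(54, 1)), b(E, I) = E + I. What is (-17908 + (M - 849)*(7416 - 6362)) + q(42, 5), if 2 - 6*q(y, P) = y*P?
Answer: -3904757770/4263 ≈ -9.1597e+5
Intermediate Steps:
M = -4282/1421 (M = (-3946 - 4618)/(2787 + (54 + 1)) = -8564/(2787 + 55) = -8564/2842 = -8564*1/2842 = -4282/1421 ≈ -3.0134)
q(y, P) = 1/3 - P*y/6 (q(y, P) = 1/3 - y*P/6 = 1/3 - P*y/6)
(-17908 + (M - 849)*(7416 - 6362)) + q(42, 5) = (-17908 + (-4282/1421 - 849)*(7416 - 6362)) + (1/3 - 1/6*5*42) = (-17908 - 1210711/1421*1054) + (1/3 - 35) = (-17908 - 1276089394/1421) - 104/3 = -1301536662/1421 - 104/3 = -3904757770/4263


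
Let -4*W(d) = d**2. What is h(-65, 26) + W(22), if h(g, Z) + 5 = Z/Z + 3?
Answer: -122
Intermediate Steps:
W(d) = -d**2/4
h(g, Z) = -1 (h(g, Z) = -5 + (Z/Z + 3) = -5 + (1 + 3) = -5 + 4 = -1)
h(-65, 26) + W(22) = -1 - 1/4*22**2 = -1 - 1/4*484 = -1 - 121 = -122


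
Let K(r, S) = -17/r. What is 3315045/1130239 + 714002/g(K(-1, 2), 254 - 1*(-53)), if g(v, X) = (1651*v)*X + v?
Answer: 1335061965584/442672797457 ≈ 3.0159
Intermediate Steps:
g(v, X) = v + 1651*X*v (g(v, X) = 1651*X*v + v = v + 1651*X*v)
3315045/1130239 + 714002/g(K(-1, 2), 254 - 1*(-53)) = 3315045/1130239 + 714002/(((-17/(-1))*(1 + 1651*(254 - 1*(-53))))) = 3315045*(1/1130239) + 714002/(((-17*(-1))*(1 + 1651*(254 + 53)))) = 3315045/1130239 + 714002/((17*(1 + 1651*307))) = 3315045/1130239 + 714002/((17*(1 + 506857))) = 3315045/1130239 + 714002/((17*506858)) = 3315045/1130239 + 714002/8616586 = 3315045/1130239 + 714002*(1/8616586) = 3315045/1130239 + 357001/4308293 = 1335061965584/442672797457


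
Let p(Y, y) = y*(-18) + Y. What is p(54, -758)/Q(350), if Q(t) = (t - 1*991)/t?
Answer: -4794300/641 ≈ -7479.4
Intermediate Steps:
p(Y, y) = Y - 18*y (p(Y, y) = -18*y + Y = Y - 18*y)
Q(t) = (-991 + t)/t (Q(t) = (t - 991)/t = (-991 + t)/t)
p(54, -758)/Q(350) = (54 - 18*(-758))/(((-991 + 350)/350)) = (54 + 13644)/(((1/350)*(-641))) = 13698/(-641/350) = 13698*(-350/641) = -4794300/641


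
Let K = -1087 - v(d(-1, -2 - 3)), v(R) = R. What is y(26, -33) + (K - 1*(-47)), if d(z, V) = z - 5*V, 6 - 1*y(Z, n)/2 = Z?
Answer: -1104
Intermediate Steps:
y(Z, n) = 12 - 2*Z
K = -1111 (K = -1087 - (-1 - 5*(-2 - 3)) = -1087 - (-1 - 5*(-5)) = -1087 - (-1 + 25) = -1087 - 1*24 = -1087 - 24 = -1111)
y(26, -33) + (K - 1*(-47)) = (12 - 2*26) + (-1111 - 1*(-47)) = (12 - 52) + (-1111 + 47) = -40 - 1064 = -1104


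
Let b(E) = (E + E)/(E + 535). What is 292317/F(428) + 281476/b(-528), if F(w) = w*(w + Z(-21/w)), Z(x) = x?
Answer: -90145808341/48355032 ≈ -1864.2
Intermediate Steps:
F(w) = w*(w - 21/w)
b(E) = 2*E/(535 + E) (b(E) = (2*E)/(535 + E) = 2*E/(535 + E))
292317/F(428) + 281476/b(-528) = 292317/(-21 + 428**2) + 281476/((2*(-528)/(535 - 528))) = 292317/(-21 + 183184) + 281476/((2*(-528)/7)) = 292317/183163 + 281476/((2*(-528)*(1/7))) = 292317*(1/183163) + 281476/(-1056/7) = 292317/183163 + 281476*(-7/1056) = 292317/183163 - 492583/264 = -90145808341/48355032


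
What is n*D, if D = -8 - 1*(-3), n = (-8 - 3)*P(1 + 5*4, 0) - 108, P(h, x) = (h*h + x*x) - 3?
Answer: 24630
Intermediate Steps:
P(h, x) = -3 + h**2 + x**2 (P(h, x) = (h**2 + x**2) - 3 = -3 + h**2 + x**2)
n = -4926 (n = (-8 - 3)*(-3 + (1 + 5*4)**2 + 0**2) - 108 = -11*(-3 + (1 + 20)**2 + 0) - 108 = -11*(-3 + 21**2 + 0) - 108 = -11*(-3 + 441 + 0) - 108 = -11*438 - 108 = -4818 - 108 = -4926)
D = -5 (D = -8 + 3 = -5)
n*D = -4926*(-5) = 24630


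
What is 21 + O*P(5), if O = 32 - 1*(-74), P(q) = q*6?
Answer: 3201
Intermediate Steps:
P(q) = 6*q
O = 106 (O = 32 + 74 = 106)
21 + O*P(5) = 21 + 106*(6*5) = 21 + 106*30 = 21 + 3180 = 3201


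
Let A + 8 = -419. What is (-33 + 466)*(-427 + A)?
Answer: -369782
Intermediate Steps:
A = -427 (A = -8 - 419 = -427)
(-33 + 466)*(-427 + A) = (-33 + 466)*(-427 - 427) = 433*(-854) = -369782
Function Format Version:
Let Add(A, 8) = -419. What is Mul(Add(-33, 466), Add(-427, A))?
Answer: -369782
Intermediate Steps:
A = -427 (A = Add(-8, -419) = -427)
Mul(Add(-33, 466), Add(-427, A)) = Mul(Add(-33, 466), Add(-427, -427)) = Mul(433, -854) = -369782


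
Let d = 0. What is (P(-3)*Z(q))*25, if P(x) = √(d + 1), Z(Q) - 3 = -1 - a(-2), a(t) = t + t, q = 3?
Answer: 150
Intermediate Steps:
a(t) = 2*t
Z(Q) = 6 (Z(Q) = 3 + (-1 - 2*(-2)) = 3 + (-1 - 1*(-4)) = 3 + (-1 + 4) = 3 + 3 = 6)
P(x) = 1 (P(x) = √(0 + 1) = √1 = 1)
(P(-3)*Z(q))*25 = (1*6)*25 = 6*25 = 150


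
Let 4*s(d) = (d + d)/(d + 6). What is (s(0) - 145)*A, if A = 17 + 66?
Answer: -12035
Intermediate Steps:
s(d) = d/(2*(6 + d)) (s(d) = ((d + d)/(d + 6))/4 = ((2*d)/(6 + d))/4 = (2*d/(6 + d))/4 = d/(2*(6 + d)))
A = 83
(s(0) - 145)*A = ((1/2)*0/(6 + 0) - 145)*83 = ((1/2)*0/6 - 145)*83 = ((1/2)*0*(1/6) - 145)*83 = (0 - 145)*83 = -145*83 = -12035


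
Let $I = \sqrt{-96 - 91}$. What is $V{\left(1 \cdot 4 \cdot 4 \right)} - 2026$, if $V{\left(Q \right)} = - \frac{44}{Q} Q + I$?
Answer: $-2070 + i \sqrt{187} \approx -2070.0 + 13.675 i$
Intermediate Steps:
$I = i \sqrt{187}$ ($I = \sqrt{-187} = i \sqrt{187} \approx 13.675 i$)
$V{\left(Q \right)} = -44 + i \sqrt{187}$ ($V{\left(Q \right)} = - \frac{44}{Q} Q + i \sqrt{187} = -44 + i \sqrt{187}$)
$V{\left(1 \cdot 4 \cdot 4 \right)} - 2026 = \left(-44 + i \sqrt{187}\right) - 2026 = -2070 + i \sqrt{187}$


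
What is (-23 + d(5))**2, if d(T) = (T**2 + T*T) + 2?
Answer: 841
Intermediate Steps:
d(T) = 2 + 2*T**2 (d(T) = (T**2 + T**2) + 2 = 2*T**2 + 2 = 2 + 2*T**2)
(-23 + d(5))**2 = (-23 + (2 + 2*5**2))**2 = (-23 + (2 + 2*25))**2 = (-23 + (2 + 50))**2 = (-23 + 52)**2 = 29**2 = 841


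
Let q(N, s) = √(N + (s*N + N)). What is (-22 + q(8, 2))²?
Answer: 516 - 176*√2 ≈ 267.10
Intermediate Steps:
q(N, s) = √(2*N + N*s) (q(N, s) = √(N + (N*s + N)) = √(N + (N + N*s)) = √(2*N + N*s))
(-22 + q(8, 2))² = (-22 + √(8*(2 + 2)))² = (-22 + √(8*4))² = (-22 + √32)² = (-22 + 4*√2)²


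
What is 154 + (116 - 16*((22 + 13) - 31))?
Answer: 206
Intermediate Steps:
154 + (116 - 16*((22 + 13) - 31)) = 154 + (116 - 16*(35 - 31)) = 154 + (116 - 16*4) = 154 + (116 - 64) = 154 + 52 = 206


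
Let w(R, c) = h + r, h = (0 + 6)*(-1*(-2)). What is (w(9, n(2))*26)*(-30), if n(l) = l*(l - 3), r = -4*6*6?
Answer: 102960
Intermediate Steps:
r = -144 (r = -24*6 = -144)
h = 12 (h = 6*2 = 12)
n(l) = l*(-3 + l)
w(R, c) = -132 (w(R, c) = 12 - 144 = -132)
(w(9, n(2))*26)*(-30) = -132*26*(-30) = -3432*(-30) = 102960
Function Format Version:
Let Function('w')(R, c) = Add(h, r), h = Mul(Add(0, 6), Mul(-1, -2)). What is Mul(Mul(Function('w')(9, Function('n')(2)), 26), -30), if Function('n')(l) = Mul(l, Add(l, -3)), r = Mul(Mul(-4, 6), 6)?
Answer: 102960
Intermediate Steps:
r = -144 (r = Mul(-24, 6) = -144)
h = 12 (h = Mul(6, 2) = 12)
Function('n')(l) = Mul(l, Add(-3, l))
Function('w')(R, c) = -132 (Function('w')(R, c) = Add(12, -144) = -132)
Mul(Mul(Function('w')(9, Function('n')(2)), 26), -30) = Mul(Mul(-132, 26), -30) = Mul(-3432, -30) = 102960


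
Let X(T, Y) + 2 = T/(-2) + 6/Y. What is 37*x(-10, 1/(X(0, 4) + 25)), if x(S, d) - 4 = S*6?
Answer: -2072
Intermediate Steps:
X(T, Y) = -2 + 6/Y - T/2 (X(T, Y) = -2 + (T/(-2) + 6/Y) = -2 + (T*(-½) + 6/Y) = -2 + (-T/2 + 6/Y) = -2 + (6/Y - T/2) = -2 + 6/Y - T/2)
x(S, d) = 4 + 6*S (x(S, d) = 4 + S*6 = 4 + 6*S)
37*x(-10, 1/(X(0, 4) + 25)) = 37*(4 + 6*(-10)) = 37*(4 - 60) = 37*(-56) = -2072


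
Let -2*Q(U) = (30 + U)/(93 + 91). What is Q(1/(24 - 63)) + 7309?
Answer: 104897599/14352 ≈ 7308.9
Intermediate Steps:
Q(U) = -15/184 - U/368 (Q(U) = -(30 + U)/(2*(93 + 91)) = -(30 + U)/(2*184) = -(15/92 + U/184)/2 = -15/184 - U/368)
Q(1/(24 - 63)) + 7309 = (-15/184 - 1/(368*(24 - 63))) + 7309 = (-15/184 - 1/368/(-39)) + 7309 = (-15/184 - 1/368*(-1/39)) + 7309 = (-15/184 + 1/14352) + 7309 = -1169/14352 + 7309 = 104897599/14352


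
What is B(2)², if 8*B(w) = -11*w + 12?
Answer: 25/16 ≈ 1.5625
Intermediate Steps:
B(w) = 3/2 - 11*w/8 (B(w) = (-11*w + 12)/8 = (12 - 11*w)/8 = 3/2 - 11*w/8)
B(2)² = (3/2 - 11/8*2)² = (3/2 - 11/4)² = (-5/4)² = 25/16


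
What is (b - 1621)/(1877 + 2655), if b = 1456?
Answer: -15/412 ≈ -0.036408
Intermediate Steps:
(b - 1621)/(1877 + 2655) = (1456 - 1621)/(1877 + 2655) = -165/4532 = -165*1/4532 = -15/412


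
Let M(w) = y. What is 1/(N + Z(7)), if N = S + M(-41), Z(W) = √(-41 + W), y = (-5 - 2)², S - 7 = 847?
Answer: 903/815443 - I*√34/815443 ≈ 0.0011074 - 7.1507e-6*I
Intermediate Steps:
S = 854 (S = 7 + 847 = 854)
y = 49 (y = (-7)² = 49)
M(w) = 49
N = 903 (N = 854 + 49 = 903)
1/(N + Z(7)) = 1/(903 + √(-41 + 7)) = 1/(903 + √(-34)) = 1/(903 + I*√34)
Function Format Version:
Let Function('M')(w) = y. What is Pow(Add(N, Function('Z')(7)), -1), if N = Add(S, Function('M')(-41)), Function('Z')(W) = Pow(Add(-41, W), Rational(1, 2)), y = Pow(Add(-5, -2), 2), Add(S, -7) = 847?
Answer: Add(Rational(903, 815443), Mul(Rational(-1, 815443), I, Pow(34, Rational(1, 2)))) ≈ Add(0.0011074, Mul(-7.1507e-6, I))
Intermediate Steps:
S = 854 (S = Add(7, 847) = 854)
y = 49 (y = Pow(-7, 2) = 49)
Function('M')(w) = 49
N = 903 (N = Add(854, 49) = 903)
Pow(Add(N, Function('Z')(7)), -1) = Pow(Add(903, Pow(Add(-41, 7), Rational(1, 2))), -1) = Pow(Add(903, Pow(-34, Rational(1, 2))), -1) = Pow(Add(903, Mul(I, Pow(34, Rational(1, 2)))), -1)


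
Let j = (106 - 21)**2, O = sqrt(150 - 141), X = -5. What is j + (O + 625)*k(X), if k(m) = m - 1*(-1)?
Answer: 4713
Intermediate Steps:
O = 3 (O = sqrt(9) = 3)
j = 7225 (j = 85**2 = 7225)
k(m) = 1 + m (k(m) = m + 1 = 1 + m)
j + (O + 625)*k(X) = 7225 + (3 + 625)*(1 - 5) = 7225 + 628*(-4) = 7225 - 2512 = 4713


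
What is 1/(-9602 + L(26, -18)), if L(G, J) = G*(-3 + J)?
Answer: -1/10148 ≈ -9.8542e-5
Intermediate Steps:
1/(-9602 + L(26, -18)) = 1/(-9602 + 26*(-3 - 18)) = 1/(-9602 + 26*(-21)) = 1/(-9602 - 546) = 1/(-10148) = -1/10148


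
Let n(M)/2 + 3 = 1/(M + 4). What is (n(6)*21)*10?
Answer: -1218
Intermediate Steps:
n(M) = -6 + 2/(4 + M) (n(M) = -6 + 2/(M + 4) = -6 + 2/(4 + M))
(n(6)*21)*10 = ((2*(-11 - 3*6)/(4 + 6))*21)*10 = ((2*(-11 - 18)/10)*21)*10 = ((2*(⅒)*(-29))*21)*10 = -29/5*21*10 = -609/5*10 = -1218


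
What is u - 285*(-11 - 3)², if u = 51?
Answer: -55809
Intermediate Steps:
u - 285*(-11 - 3)² = 51 - 285*(-11 - 3)² = 51 - 285*(-14)² = 51 - 285*196 = 51 - 55860 = -55809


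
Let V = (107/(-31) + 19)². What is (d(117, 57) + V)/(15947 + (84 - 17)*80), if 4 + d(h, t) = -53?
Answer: 177547/20476027 ≈ 0.0086710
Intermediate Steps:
d(h, t) = -57 (d(h, t) = -4 - 53 = -57)
V = 232324/961 (V = (107*(-1/31) + 19)² = (-107/31 + 19)² = (482/31)² = 232324/961 ≈ 241.75)
(d(117, 57) + V)/(15947 + (84 - 17)*80) = (-57 + 232324/961)/(15947 + (84 - 17)*80) = 177547/(961*(15947 + 67*80)) = 177547/(961*(15947 + 5360)) = (177547/961)/21307 = (177547/961)*(1/21307) = 177547/20476027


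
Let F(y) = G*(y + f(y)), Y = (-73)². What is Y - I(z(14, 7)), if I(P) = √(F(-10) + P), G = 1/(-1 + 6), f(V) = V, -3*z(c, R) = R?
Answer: 5329 - I*√57/3 ≈ 5329.0 - 2.5166*I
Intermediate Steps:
z(c, R) = -R/3
G = ⅕ (G = 1/5 = ⅕ ≈ 0.20000)
Y = 5329
F(y) = 2*y/5 (F(y) = (y + y)/5 = (2*y)/5 = 2*y/5)
I(P) = √(-4 + P) (I(P) = √((⅖)*(-10) + P) = √(-4 + P))
Y - I(z(14, 7)) = 5329 - √(-4 - ⅓*7) = 5329 - √(-4 - 7/3) = 5329 - √(-19/3) = 5329 - I*√57/3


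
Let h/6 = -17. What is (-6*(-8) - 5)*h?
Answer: -4386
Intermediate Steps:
h = -102 (h = 6*(-17) = -102)
(-6*(-8) - 5)*h = (-6*(-8) - 5)*(-102) = (48 - 5)*(-102) = 43*(-102) = -4386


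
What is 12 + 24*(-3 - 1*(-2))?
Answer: -12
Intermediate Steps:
12 + 24*(-3 - 1*(-2)) = 12 + 24*(-3 + 2) = 12 + 24*(-1) = 12 - 24 = -12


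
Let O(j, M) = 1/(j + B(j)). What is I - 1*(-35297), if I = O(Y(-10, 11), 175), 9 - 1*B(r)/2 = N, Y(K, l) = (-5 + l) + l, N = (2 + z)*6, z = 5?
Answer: 1729552/49 ≈ 35297.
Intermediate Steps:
N = 42 (N = (2 + 5)*6 = 7*6 = 42)
Y(K, l) = -5 + 2*l
B(r) = -66 (B(r) = 18 - 2*42 = 18 - 84 = -66)
O(j, M) = 1/(-66 + j) (O(j, M) = 1/(j - 66) = 1/(-66 + j))
I = -1/49 (I = 1/(-66 + (-5 + 2*11)) = 1/(-66 + (-5 + 22)) = 1/(-66 + 17) = 1/(-49) = -1/49 ≈ -0.020408)
I - 1*(-35297) = -1/49 - 1*(-35297) = -1/49 + 35297 = 1729552/49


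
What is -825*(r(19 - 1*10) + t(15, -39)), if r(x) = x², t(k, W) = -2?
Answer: -65175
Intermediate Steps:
-825*(r(19 - 1*10) + t(15, -39)) = -825*((19 - 1*10)² - 2) = -825*((19 - 10)² - 2) = -825*(9² - 2) = -825*(81 - 2) = -825*79 = -65175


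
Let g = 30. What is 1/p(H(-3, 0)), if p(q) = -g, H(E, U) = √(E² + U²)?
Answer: -1/30 ≈ -0.033333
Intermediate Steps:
p(q) = -30 (p(q) = -1*30 = -30)
1/p(H(-3, 0)) = 1/(-30) = -1/30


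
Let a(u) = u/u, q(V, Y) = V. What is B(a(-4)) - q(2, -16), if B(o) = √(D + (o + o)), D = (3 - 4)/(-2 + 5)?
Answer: -2 + √15/3 ≈ -0.70901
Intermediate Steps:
D = -⅓ (D = -1/3 = -1*⅓ = -⅓ ≈ -0.33333)
a(u) = 1
B(o) = √(-⅓ + 2*o) (B(o) = √(-⅓ + (o + o)) = √(-⅓ + 2*o))
B(a(-4)) - q(2, -16) = √(-3 + 18*1)/3 - 1*2 = √(-3 + 18)/3 - 2 = √15/3 - 2 = -2 + √15/3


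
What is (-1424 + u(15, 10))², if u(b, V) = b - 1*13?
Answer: 2022084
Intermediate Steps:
u(b, V) = -13 + b (u(b, V) = b - 13 = -13 + b)
(-1424 + u(15, 10))² = (-1424 + (-13 + 15))² = (-1424 + 2)² = (-1422)² = 2022084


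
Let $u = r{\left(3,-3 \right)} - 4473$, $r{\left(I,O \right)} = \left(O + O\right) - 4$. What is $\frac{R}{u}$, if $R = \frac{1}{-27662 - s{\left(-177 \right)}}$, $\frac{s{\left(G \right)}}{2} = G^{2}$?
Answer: $\frac{1}{404904560} \approx 2.4697 \cdot 10^{-9}$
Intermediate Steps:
$s{\left(G \right)} = 2 G^{2}$
$r{\left(I,O \right)} = -4 + 2 O$ ($r{\left(I,O \right)} = 2 O - 4 = -4 + 2 O$)
$u = -4483$ ($u = \left(-4 + 2 \left(-3\right)\right) - 4473 = \left(-4 - 6\right) - 4473 = -10 - 4473 = -4483$)
$R = - \frac{1}{90320}$ ($R = \frac{1}{-27662 - 2 \left(-177\right)^{2}} = \frac{1}{-27662 - 2 \cdot 31329} = \frac{1}{-27662 - 62658} = \frac{1}{-90320} = - \frac{1}{90320} \approx -1.1072 \cdot 10^{-5}$)
$\frac{R}{u} = - \frac{1}{90320 \left(-4483\right)} = \left(- \frac{1}{90320}\right) \left(- \frac{1}{4483}\right) = \frac{1}{404904560}$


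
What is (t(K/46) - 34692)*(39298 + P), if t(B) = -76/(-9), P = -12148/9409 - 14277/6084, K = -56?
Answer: -58512384147948598/42933267 ≈ -1.3629e+9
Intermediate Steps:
P = -69413575/19081452 (P = -12148*1/9409 - 14277*1/6084 = -12148/9409 - 4759/2028 = -69413575/19081452 ≈ -3.6378)
t(B) = 76/9 (t(B) = -76*(-⅑) = 76/9)
(t(K/46) - 34692)*(39298 + P) = (76/9 - 34692)*(39298 - 69413575/19081452) = -312152/9*749793487121/19081452 = -58512384147948598/42933267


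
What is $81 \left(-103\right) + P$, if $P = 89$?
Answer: $-8254$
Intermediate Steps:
$81 \left(-103\right) + P = 81 \left(-103\right) + 89 = -8343 + 89 = -8254$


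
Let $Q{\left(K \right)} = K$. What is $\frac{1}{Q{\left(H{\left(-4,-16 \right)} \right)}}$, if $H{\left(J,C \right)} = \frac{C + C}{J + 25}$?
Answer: $- \frac{21}{32} \approx -0.65625$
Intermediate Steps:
$H{\left(J,C \right)} = \frac{2 C}{25 + J}$
$\frac{1}{Q{\left(H{\left(-4,-16 \right)} \right)}} = \frac{1}{2 \left(-16\right) \frac{1}{25 - 4}} = \frac{1}{2 \left(-16\right) \frac{1}{21}} = \frac{1}{- \frac{32}{21}} = - \frac{21}{32}$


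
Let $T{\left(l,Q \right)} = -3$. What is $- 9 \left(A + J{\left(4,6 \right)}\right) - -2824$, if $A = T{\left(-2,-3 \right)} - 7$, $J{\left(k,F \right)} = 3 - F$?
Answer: $2941$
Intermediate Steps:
$A = -10$ ($A = -3 - 7 = -10$)
$- 9 \left(A + J{\left(4,6 \right)}\right) - -2824 = - 9 \left(-10 + \left(3 - 6\right)\right) - -2824 = - 9 \left(-10 + \left(3 - 6\right)\right) + 2824 = - 9 \left(-10 - 3\right) + 2824 = \left(-9\right) \left(-13\right) + 2824 = 117 + 2824 = 2941$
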